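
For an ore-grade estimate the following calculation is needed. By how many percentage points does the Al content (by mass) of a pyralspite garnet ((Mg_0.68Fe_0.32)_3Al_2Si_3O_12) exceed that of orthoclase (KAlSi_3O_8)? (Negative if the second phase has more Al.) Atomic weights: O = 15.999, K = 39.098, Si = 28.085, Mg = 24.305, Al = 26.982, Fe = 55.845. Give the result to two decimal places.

2.76 percentage points

Al in (Mg_0.68Fe_0.32)_3Al_2Si_3O_12: molar mass 433.400 g/mol; 2×26.982 = 53.964 g → 12.45 wt%.
Al in KAlSi_3O_8: molar mass 278.327 g/mol; 1×26.982 = 26.982 g → 9.69 wt%.
Difference = 12.45 − 9.69 = 2.76 percentage points.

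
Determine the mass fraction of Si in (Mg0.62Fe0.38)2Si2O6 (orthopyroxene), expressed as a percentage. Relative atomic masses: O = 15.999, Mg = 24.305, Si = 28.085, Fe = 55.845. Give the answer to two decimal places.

M((Mg0.62Fe0.38)2Si2O6) = 224.744 g/mol.
Si contributes 2 × 28.085 = 56.170 g per mole.
56.170/224.744 = 0.2499 → 24.99%.

24.99 wt%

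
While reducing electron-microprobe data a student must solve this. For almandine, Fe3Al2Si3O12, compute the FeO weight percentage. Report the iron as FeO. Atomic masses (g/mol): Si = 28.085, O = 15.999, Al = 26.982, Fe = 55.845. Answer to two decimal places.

43.30 wt%

Formula mass = 497.742 g/mol.
3 Fe → 3.0000 mol FeO per formula unit; M(FeO) = 71.844, so FeO mass = 215.532 g.
215.532/497.742 × 100 = 43.30 wt%.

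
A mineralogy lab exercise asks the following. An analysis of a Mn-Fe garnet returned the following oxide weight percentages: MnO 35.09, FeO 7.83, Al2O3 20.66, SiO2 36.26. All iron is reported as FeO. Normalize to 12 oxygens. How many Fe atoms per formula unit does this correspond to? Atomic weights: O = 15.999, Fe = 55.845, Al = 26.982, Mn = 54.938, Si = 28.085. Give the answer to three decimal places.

0.541 Fe apfu

MnO (M=70.937): mol = 0.49466; Mn = 0.49466, O = 0.49466.
FeO (M=71.844): mol = 0.10899; Fe = 0.10899, O = 0.10899.
Al2O3 (M=101.961): mol = 0.20263; Al = 0.40526, O = 0.60789.
SiO2 (M=60.083): mol = 0.60350; Si = 0.60350, O = 1.20700.
ΣO = 2.41854; factor = 12/ΣO = 4.96167.
Fe apfu = 0.10899 × 4.96167 = 0.541.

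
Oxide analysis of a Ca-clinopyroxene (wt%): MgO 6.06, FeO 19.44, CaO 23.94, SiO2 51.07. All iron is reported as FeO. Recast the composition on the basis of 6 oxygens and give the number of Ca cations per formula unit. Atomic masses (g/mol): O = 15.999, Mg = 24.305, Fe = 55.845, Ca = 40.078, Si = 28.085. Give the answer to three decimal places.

MgO (M=40.304): mol = 0.15036; Mg = 0.15036, O = 0.15036.
FeO (M=71.844): mol = 0.27059; Fe = 0.27059, O = 0.27059.
CaO (M=56.077): mol = 0.42691; Ca = 0.42691, O = 0.42691.
SiO2 (M=60.083): mol = 0.84999; Si = 0.84999, O = 1.69998.
ΣO = 2.54784; factor = 6/ΣO = 2.35494.
Ca apfu = 0.42691 × 2.35494 = 1.005.

1.005 Ca apfu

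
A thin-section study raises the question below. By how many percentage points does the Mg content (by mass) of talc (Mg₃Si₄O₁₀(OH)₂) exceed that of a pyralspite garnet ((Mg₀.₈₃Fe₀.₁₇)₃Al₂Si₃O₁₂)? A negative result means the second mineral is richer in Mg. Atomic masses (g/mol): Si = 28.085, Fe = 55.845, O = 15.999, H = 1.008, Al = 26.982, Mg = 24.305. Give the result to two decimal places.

M(Mg₃Si₄O₁₀(OH)₂) = 379.259 g/mol, so wt% Mg = 72.915/379.259 × 100 = 19.23%.
M((Mg₀.₈₃Fe₀.₁₇)₃Al₂Si₃O₁₂) = 419.207 g/mol, so wt% Mg = 60.519/419.207 × 100 = 14.44%.
19.23 − 14.44 = 4.79 pp.

4.79 percentage points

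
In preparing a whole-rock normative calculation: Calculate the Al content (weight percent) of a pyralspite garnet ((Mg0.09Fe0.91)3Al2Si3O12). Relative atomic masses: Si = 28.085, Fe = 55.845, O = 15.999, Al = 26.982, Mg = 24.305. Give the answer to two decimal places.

Molar mass of (Mg0.09Fe0.91)3Al2Si3O12: 0.27×24.305 + 2.73×55.845 + 2×26.982 + 3×28.085 + 12×15.999 = 489.226 g/mol.
Mass of Al per formula unit: 2 × 26.982 = 53.964 g.
Weight fraction Al = 53.964 / 489.226 = 0.1103.

11.03 weight percent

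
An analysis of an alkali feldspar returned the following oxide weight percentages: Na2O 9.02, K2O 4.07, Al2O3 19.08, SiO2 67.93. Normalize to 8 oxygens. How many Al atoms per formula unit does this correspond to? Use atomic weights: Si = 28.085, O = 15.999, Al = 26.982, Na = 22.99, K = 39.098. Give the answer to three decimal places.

0.994 Al apfu

Na2O: 9.02/61.979 = 0.14553 mol → 0.29106 mol Na, 0.14553 mol O.
K2O: 4.07/94.195 = 0.04321 mol → 0.08642 mol K, 0.04321 mol O.
Al2O3: 19.08/101.961 = 0.18713 mol → 0.37426 mol Al, 0.56139 mol O.
SiO2: 67.93/60.083 = 1.13060 mol → 1.13060 mol Si, 2.26120 mol O.
Total oxygen = 3.01133 mol. Normalization factor = 8/3.01133 = 2.65663.
Al per 8 O = 0.37426 × 2.65663 = 0.994.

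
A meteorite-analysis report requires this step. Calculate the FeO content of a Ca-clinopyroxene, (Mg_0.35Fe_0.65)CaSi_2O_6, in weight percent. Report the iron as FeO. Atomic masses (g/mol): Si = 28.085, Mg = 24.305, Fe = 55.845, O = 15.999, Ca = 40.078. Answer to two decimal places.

Molar mass of (Mg_0.35Fe_0.65)CaSi_2O_6 = 0.35·24.305 + 0.65·55.845 + 1·40.078 + 2·28.085 + 6·15.999 = 237.048 g/mol.
Each formula unit contains 0.65 Fe, equivalent to 0.65/1 = 0.6500 mol FeO.
M(FeO) = 1×55.845 + 1×15.999 = 71.844 g/mol.
Mass of FeO per formula unit = 0.6500 × 71.844 = 46.699 g.
FeO wt% = 46.699 / 237.048 × 100 = 19.70%.

19.70 wt%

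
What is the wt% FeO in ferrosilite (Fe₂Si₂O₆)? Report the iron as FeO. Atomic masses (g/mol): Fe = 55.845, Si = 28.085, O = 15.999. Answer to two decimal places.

Formula mass = 263.854 g/mol.
2 Fe → 2.0000 mol FeO per formula unit; M(FeO) = 71.844, so FeO mass = 143.688 g.
143.688/263.854 × 100 = 54.46 wt%.

54.46 wt%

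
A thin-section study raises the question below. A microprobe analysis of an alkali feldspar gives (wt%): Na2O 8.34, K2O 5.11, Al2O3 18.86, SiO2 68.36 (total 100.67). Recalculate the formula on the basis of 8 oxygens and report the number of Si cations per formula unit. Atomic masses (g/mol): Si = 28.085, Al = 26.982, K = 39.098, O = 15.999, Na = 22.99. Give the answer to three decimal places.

3.015 Si apfu

Na2O: 8.34/61.979 = 0.13456 mol → 0.26912 mol Na, 0.13456 mol O.
K2O: 5.11/94.195 = 0.05425 mol → 0.10850 mol K, 0.05425 mol O.
Al2O3: 18.86/101.961 = 0.18497 mol → 0.36994 mol Al, 0.55491 mol O.
SiO2: 68.36/60.083 = 1.13776 mol → 1.13776 mol Si, 2.27552 mol O.
Total oxygen = 3.01924 mol. Normalization factor = 8/3.01924 = 2.64967.
Si per 8 O = 1.13776 × 2.64967 = 3.015.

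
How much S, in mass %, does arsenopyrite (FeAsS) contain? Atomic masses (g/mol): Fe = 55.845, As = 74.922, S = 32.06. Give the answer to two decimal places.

Molar mass of FeAsS: 1*55.845 + 1*74.922 + 1*32.06 = 162.827 g/mol.
Mass of S per formula unit: 1 × 32.06 = 32.060 g.
Weight fraction S = 32.060 / 162.827 = 0.1969.

19.69 mass %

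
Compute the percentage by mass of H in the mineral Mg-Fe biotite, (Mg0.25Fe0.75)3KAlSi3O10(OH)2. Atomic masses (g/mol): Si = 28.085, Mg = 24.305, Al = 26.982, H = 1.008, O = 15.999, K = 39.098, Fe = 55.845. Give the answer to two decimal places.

0.41 wt%

Formula mass = 0.75·24.305 + 2.25·55.845 + 1·39.098 + 1·26.982 + 3·28.085 + 12·15.999 + 2·1.008 = 488.219 g/mol, of which 2.016 g is H.
So H makes up 2.016/488.219 = 0.0041 of the mass, i.e. 0.41%.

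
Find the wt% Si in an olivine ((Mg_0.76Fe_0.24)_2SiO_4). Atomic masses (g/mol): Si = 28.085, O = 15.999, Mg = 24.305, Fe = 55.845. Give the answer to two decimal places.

Formula mass = 1.52·24.305 + 0.48·55.845 + 1·28.085 + 4·15.999 = 155.830 g/mol, of which 28.085 g is Si.
So Si makes up 28.085/155.830 = 0.1802 of the mass, i.e. 18.02%.

18.02 mass %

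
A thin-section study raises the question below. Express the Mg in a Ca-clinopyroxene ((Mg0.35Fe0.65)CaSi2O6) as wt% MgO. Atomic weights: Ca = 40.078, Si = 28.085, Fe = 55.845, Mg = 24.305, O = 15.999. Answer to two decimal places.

M((Mg0.35Fe0.65)CaSi2O6) = 237.048 g/mol; M(MgO) = 40.304 g/mol.
Moles MgO per formula unit = 0.35 Mg ÷ 1 = 0.3500.
MgO fraction = (0.3500 × 40.304) / 237.048 = 14.106/237.048 = 0.0595.

5.95 wt%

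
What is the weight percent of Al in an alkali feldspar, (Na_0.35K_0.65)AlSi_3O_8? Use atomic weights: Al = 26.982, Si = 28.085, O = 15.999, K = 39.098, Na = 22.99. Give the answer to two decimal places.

Formula mass = 0.35*22.99 + 0.65*39.098 + 1*26.982 + 3*28.085 + 8*15.999 = 272.689 g/mol, of which 26.982 g is Al.
So Al makes up 26.982/272.689 = 0.0989 of the mass, i.e. 9.89%.

9.89 wt%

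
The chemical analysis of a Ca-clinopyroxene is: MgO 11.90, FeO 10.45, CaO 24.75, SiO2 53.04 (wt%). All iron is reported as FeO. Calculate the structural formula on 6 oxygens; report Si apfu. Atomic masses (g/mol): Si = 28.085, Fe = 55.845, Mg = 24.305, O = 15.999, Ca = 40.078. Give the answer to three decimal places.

2.001 Si apfu

11.90 wt% MgO ÷ 40.304 g/mol = 0.29526 mol, giving 0.29526 Mg and 0.29526 O.
10.45 wt% FeO ÷ 71.844 g/mol = 0.14545 mol, giving 0.14545 Fe and 0.14545 O.
24.75 wt% CaO ÷ 56.077 g/mol = 0.44136 mol, giving 0.44136 Ca and 0.44136 O.
53.04 wt% SiO2 ÷ 60.083 g/mol = 0.88278 mol, giving 0.88278 Si and 1.76556 O.
Oxygen sums to 2.64763; scaling by 6/2.64763 = 2.26618 puts the formula on 6 O.
Si: 0.88278 × 2.26618 = 2.001 atoms per formula unit.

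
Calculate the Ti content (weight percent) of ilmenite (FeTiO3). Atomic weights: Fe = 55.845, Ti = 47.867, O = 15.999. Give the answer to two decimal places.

31.55 weight percent

Formula mass = 1×55.845 + 1×47.867 + 3×15.999 = 151.709 g/mol, of which 47.867 g is Ti.
So Ti makes up 47.867/151.709 = 0.3155 of the mass, i.e. 31.55%.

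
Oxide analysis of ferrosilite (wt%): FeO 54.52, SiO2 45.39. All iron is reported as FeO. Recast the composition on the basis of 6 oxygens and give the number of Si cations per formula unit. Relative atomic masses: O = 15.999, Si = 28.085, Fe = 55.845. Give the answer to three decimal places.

FeO (M=71.844): mol = 0.75887; Fe = 0.75887, O = 0.75887.
SiO2 (M=60.083): mol = 0.75545; Si = 0.75545, O = 1.51090.
ΣO = 2.26977; factor = 6/ΣO = 2.64344.
Si apfu = 0.75545 × 2.64344 = 1.997.

1.997 Si apfu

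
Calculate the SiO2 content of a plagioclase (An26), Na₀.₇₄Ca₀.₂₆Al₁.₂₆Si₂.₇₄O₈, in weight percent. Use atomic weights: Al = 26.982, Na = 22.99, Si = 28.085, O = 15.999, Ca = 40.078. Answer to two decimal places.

61.80 wt%

Molar mass of Na₀.₇₄Ca₀.₂₆Al₁.₂₆Si₂.₇₄O₈ = 0.74·22.99 + 0.26·40.078 + 1.26·26.982 + 2.74·28.085 + 8·15.999 = 266.375 g/mol.
Each formula unit contains 2.74 Si, equivalent to 2.74/1 = 2.7400 mol SiO2.
M(SiO2) = 1×28.085 + 2×15.999 = 60.083 g/mol.
Mass of SiO2 per formula unit = 2.7400 × 60.083 = 164.627 g.
SiO2 wt% = 164.627 / 266.375 × 100 = 61.80%.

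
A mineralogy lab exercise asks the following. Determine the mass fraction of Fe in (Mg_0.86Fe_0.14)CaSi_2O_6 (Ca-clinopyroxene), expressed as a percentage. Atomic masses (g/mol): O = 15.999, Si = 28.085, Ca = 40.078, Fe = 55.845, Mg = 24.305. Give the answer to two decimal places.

Formula mass = 0.86*24.305 + 0.14*55.845 + 1*40.078 + 2*28.085 + 6*15.999 = 220.963 g/mol, of which 7.818 g is Fe.
So Fe makes up 7.818/220.963 = 0.0354 of the mass, i.e. 3.54%.

3.54 wt%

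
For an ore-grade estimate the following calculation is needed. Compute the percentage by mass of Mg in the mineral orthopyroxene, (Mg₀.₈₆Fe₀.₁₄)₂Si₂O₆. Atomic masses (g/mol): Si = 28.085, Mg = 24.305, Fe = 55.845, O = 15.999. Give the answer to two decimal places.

19.94 weight percent

Molar mass of (Mg₀.₈₆Fe₀.₁₄)₂Si₂O₆: 1.72·24.305 + 0.28·55.845 + 2·28.085 + 6·15.999 = 209.605 g/mol.
Mass of Mg per formula unit: 1.72 × 24.305 = 41.805 g.
Weight fraction Mg = 41.805 / 209.605 = 0.1994.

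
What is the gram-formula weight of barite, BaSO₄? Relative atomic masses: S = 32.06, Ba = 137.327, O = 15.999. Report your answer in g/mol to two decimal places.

233.38 g/mol

The formula mass is the sum 1·137.327 + 1·32.06 + 4·15.999.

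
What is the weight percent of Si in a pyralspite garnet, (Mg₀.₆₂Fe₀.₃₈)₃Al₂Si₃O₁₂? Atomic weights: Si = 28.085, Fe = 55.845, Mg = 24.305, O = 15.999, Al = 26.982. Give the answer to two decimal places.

Formula mass = 1.86*24.305 + 1.14*55.845 + 2*26.982 + 3*28.085 + 12*15.999 = 439.078 g/mol, of which 84.255 g is Si.
So Si makes up 84.255/439.078 = 0.1919 of the mass, i.e. 19.19%.

19.19 weight percent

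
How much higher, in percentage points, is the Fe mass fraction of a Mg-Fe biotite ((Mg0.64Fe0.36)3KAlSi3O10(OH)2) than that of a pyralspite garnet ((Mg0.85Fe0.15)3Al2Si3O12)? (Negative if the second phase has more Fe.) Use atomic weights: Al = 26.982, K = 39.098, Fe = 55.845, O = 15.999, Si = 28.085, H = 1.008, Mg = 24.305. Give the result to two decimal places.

First mineral: 60.313 g Fe in 451.317 g formula = 13.36 wt% Fe.
Second mineral: 25.130 g Fe in 417.315 g formula = 6.02 wt% Fe.
13.36% − 6.02% gives a difference of 7.34 percentage points.

7.34 percentage points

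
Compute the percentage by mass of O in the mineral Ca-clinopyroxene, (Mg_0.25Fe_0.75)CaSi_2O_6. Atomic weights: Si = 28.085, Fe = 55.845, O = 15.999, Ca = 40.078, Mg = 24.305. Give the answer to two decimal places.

39.96 wt%

M((Mg_0.25Fe_0.75)CaSi_2O_6) = 240.202 g/mol.
O contributes 6 × 15.999 = 95.994 g per mole.
95.994/240.202 = 0.3996 → 39.96%.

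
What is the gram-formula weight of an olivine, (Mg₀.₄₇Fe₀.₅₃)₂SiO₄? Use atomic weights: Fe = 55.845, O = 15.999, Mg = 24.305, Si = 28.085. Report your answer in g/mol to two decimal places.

The formula mass is the sum 0.94(24.305) + 1.06(55.845) + 1(28.085) + 4(15.999).

174.12 g/mol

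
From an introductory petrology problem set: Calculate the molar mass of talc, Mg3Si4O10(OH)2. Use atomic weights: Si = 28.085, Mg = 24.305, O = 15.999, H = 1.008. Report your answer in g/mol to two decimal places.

379.26 g/mol

Mg: 3 × 24.305 = 72.9150
Si: 4 × 28.085 = 112.3400
O: 12 × 15.999 = 191.9880
H: 2 × 1.008 = 2.0160
Summing the contributions gives the formula mass.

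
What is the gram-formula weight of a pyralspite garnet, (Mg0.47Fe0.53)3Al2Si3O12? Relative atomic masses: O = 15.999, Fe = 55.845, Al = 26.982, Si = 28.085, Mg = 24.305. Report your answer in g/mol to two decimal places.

453.27 g/mol

The formula mass is the sum 1.41(24.305) + 1.59(55.845) + 2(26.982) + 3(28.085) + 12(15.999).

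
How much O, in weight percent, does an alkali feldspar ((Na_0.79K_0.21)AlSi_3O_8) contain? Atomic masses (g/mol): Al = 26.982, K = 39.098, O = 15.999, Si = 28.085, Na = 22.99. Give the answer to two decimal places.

M((Na_0.79K_0.21)AlSi_3O_8) = 265.602 g/mol.
O contributes 8 × 15.999 = 127.992 g per mole.
127.992/265.602 = 0.4819 → 48.19%.

48.19 weight percent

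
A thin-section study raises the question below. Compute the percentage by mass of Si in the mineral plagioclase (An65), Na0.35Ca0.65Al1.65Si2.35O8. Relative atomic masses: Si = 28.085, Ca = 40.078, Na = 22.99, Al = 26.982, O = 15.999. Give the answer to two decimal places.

M(Na0.35Ca0.65Al1.65Si2.35O8) = 272.609 g/mol.
Si contributes 2.35 × 28.085 = 66.000 g per mole.
66.000/272.609 = 0.2421 → 24.21%.

24.21 wt%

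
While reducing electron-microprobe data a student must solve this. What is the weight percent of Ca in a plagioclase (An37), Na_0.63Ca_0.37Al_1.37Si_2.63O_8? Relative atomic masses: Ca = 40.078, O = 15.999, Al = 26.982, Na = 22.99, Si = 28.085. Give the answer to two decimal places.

5.53 wt%

Molar mass of Na_0.63Ca_0.37Al_1.37Si_2.63O_8: 0.63*22.99 + 0.37*40.078 + 1.37*26.982 + 2.63*28.085 + 8*15.999 = 268.133 g/mol.
Mass of Ca per formula unit: 0.37 × 40.078 = 14.829 g.
Weight fraction Ca = 14.829 / 268.133 = 0.0553.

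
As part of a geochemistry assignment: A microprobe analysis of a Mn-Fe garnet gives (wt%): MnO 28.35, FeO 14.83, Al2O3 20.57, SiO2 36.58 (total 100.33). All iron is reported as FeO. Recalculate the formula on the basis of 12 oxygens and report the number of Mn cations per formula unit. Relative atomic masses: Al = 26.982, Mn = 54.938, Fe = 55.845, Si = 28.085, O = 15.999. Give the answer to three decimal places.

1.974 Mn apfu

MnO (M=70.937): mol = 0.39965; Mn = 0.39965, O = 0.39965.
FeO (M=71.844): mol = 0.20642; Fe = 0.20642, O = 0.20642.
Al2O3 (M=101.961): mol = 0.20174; Al = 0.40348, O = 0.60522.
SiO2 (M=60.083): mol = 0.60882; Si = 0.60882, O = 1.21764.
ΣO = 2.42893; factor = 12/ΣO = 4.94045.
Mn apfu = 0.39965 × 4.94045 = 1.974.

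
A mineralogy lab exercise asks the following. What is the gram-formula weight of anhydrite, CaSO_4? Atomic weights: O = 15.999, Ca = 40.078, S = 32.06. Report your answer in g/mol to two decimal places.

Ca: 1 × 40.078 = 40.0780
S: 1 × 32.06 = 32.0600
O: 4 × 15.999 = 63.9960
Summing the contributions gives the formula mass.

136.13 g/mol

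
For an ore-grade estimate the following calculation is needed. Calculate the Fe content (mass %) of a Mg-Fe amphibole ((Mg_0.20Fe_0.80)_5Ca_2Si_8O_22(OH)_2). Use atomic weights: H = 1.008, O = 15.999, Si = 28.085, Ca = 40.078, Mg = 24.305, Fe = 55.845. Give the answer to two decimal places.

23.80 mass %

M((Mg_0.20Fe_0.80)_5Ca_2Si_8O_22(OH)_2) = 938.513 g/mol.
Fe contributes 4 × 55.845 = 223.380 g per mole.
223.380/938.513 = 0.2380 → 23.80%.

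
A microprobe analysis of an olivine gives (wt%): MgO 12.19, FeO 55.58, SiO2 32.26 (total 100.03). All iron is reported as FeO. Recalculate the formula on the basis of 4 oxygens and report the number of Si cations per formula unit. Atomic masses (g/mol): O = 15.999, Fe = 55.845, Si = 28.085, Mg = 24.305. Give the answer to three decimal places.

12.19 wt% MgO ÷ 40.304 g/mol = 0.30245 mol, giving 0.30245 Mg and 0.30245 O.
55.58 wt% FeO ÷ 71.844 g/mol = 0.77362 mol, giving 0.77362 Fe and 0.77362 O.
32.26 wt% SiO2 ÷ 60.083 g/mol = 0.53692 mol, giving 0.53692 Si and 1.07384 O.
Oxygen sums to 2.14991; scaling by 4/2.14991 = 1.86054 puts the formula on 4 O.
Si: 0.53692 × 1.86054 = 0.999 atoms per formula unit.

0.999 Si apfu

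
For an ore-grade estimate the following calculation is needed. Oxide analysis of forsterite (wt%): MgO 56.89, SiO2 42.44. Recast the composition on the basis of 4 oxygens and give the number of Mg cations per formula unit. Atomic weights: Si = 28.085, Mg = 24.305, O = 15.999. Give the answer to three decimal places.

MgO (M=40.304): mol = 1.41152; Mg = 1.41152, O = 1.41152.
SiO2 (M=60.083): mol = 0.70636; Si = 0.70636, O = 1.41272.
ΣO = 2.82424; factor = 4/ΣO = 1.41631.
Mg apfu = 1.41152 × 1.41631 = 1.999.

1.999 Mg apfu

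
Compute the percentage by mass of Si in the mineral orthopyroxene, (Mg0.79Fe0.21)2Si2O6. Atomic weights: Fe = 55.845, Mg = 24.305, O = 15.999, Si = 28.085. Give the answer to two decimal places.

26.25 mass %

Formula mass = 1.58·24.305 + 0.42·55.845 + 2·28.085 + 6·15.999 = 214.021 g/mol, of which 56.170 g is Si.
So Si makes up 56.170/214.021 = 0.2625 of the mass, i.e. 26.25%.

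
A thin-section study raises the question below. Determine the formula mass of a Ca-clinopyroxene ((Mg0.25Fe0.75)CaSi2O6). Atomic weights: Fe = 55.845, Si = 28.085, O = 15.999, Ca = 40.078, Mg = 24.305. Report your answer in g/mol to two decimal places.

M = 0.25(24.305) + 0.75(55.845) + 1(40.078) + 2(28.085) + 6(15.999)

240.20 g/mol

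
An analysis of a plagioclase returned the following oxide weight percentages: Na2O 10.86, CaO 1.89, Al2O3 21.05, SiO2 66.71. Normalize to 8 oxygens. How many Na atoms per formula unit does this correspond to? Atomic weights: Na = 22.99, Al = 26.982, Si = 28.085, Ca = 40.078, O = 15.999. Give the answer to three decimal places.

0.920 Na apfu

10.86 wt% Na2O ÷ 61.979 g/mol = 0.17522 mol, giving 0.35044 Na and 0.17522 O.
1.89 wt% CaO ÷ 56.077 g/mol = 0.03370 mol, giving 0.03370 Ca and 0.03370 O.
21.05 wt% Al2O3 ÷ 101.961 g/mol = 0.20645 mol, giving 0.41290 Al and 0.61935 O.
66.71 wt% SiO2 ÷ 60.083 g/mol = 1.11030 mol, giving 1.11030 Si and 2.22060 O.
Oxygen sums to 3.04887; scaling by 8/3.04887 = 2.62392 puts the formula on 8 O.
Na: 0.35044 × 2.62392 = 0.920 atoms per formula unit.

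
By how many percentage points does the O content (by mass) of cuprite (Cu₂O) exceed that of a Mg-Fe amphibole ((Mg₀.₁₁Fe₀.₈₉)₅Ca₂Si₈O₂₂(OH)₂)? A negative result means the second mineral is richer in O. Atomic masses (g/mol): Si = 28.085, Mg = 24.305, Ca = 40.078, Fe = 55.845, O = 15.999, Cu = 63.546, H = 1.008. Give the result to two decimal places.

O in Cu₂O: molar mass 143.091 g/mol; 1×15.999 = 15.999 g → 11.18 wt%.
O in (Mg₀.₁₁Fe₀.₈₉)₅Ca₂Si₈O₂₂(OH)₂: molar mass 952.706 g/mol; 24×15.999 = 383.976 g → 40.30 wt%.
Difference = 11.18 − 40.30 = -29.12 percentage points.

-29.12 percentage points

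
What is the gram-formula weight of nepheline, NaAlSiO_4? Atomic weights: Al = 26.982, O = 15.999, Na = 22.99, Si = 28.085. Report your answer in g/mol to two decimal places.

The formula mass is the sum 1×22.99 + 1×26.982 + 1×28.085 + 4×15.999.

142.05 g/mol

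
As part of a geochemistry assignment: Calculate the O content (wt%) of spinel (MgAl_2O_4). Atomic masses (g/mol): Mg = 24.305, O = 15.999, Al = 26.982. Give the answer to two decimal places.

44.98 wt%

Formula mass = 1*24.305 + 2*26.982 + 4*15.999 = 142.265 g/mol, of which 63.996 g is O.
So O makes up 63.996/142.265 = 0.4498 of the mass, i.e. 44.98%.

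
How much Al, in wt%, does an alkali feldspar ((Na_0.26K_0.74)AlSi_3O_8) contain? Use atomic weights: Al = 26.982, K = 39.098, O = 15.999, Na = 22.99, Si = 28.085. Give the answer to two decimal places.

M((Na_0.26K_0.74)AlSi_3O_8) = 274.139 g/mol.
Al contributes 1 × 26.982 = 26.982 g per mole.
26.982/274.139 = 0.0984 → 9.84%.

9.84 wt%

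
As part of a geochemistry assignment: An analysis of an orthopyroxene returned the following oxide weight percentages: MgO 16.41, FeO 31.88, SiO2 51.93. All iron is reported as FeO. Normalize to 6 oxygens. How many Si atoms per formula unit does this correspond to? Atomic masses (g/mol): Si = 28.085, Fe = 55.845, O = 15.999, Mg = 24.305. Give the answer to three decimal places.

2.010 Si apfu

MgO: 16.41/40.304 = 0.40716 mol → 0.40716 mol Mg, 0.40716 mol O.
FeO: 31.88/71.844 = 0.44374 mol → 0.44374 mol Fe, 0.44374 mol O.
SiO2: 51.93/60.083 = 0.86430 mol → 0.86430 mol Si, 1.72860 mol O.
Total oxygen = 2.57950 mol. Normalization factor = 6/2.57950 = 2.32603.
Si per 6 O = 0.86430 × 2.32603 = 2.010.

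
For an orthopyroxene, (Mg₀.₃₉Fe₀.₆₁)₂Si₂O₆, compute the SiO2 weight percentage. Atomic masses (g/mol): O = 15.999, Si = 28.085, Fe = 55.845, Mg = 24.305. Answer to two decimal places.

Molar mass of (Mg₀.₃₉Fe₀.₆₁)₂Si₂O₆ = 0.78×24.305 + 1.22×55.845 + 2×28.085 + 6×15.999 = 239.253 g/mol.
Each formula unit contains 2 Si, equivalent to 2/1 = 2.0000 mol SiO2.
M(SiO2) = 1×28.085 + 2×15.999 = 60.083 g/mol.
Mass of SiO2 per formula unit = 2.0000 × 60.083 = 120.166 g.
SiO2 wt% = 120.166 / 239.253 × 100 = 50.23%.

50.23 wt%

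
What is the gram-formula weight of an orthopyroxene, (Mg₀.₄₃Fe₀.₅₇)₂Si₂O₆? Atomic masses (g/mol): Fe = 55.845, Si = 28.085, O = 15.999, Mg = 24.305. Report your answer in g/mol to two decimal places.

The formula mass is the sum 0.86×24.305 + 1.14×55.845 + 2×28.085 + 6×15.999.

236.73 g/mol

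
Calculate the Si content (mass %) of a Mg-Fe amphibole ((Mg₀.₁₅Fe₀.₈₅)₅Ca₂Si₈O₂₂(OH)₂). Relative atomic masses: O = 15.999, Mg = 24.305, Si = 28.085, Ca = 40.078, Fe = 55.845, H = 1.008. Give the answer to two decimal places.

Molar mass of (Mg₀.₁₅Fe₀.₈₅)₅Ca₂Si₈O₂₂(OH)₂: 0.75×24.305 + 4.25×55.845 + 2×40.078 + 8×28.085 + 24×15.999 + 2×1.008 = 946.398 g/mol.
Mass of Si per formula unit: 8 × 28.085 = 224.680 g.
Weight fraction Si = 224.680 / 946.398 = 0.2374.

23.74 mass %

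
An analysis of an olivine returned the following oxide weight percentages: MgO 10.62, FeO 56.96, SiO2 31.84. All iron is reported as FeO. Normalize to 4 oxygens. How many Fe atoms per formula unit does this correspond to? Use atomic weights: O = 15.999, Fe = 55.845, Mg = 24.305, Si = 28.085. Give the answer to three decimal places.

MgO: 10.62/40.304 = 0.26350 mol → 0.26350 mol Mg, 0.26350 mol O.
FeO: 56.96/71.844 = 0.79283 mol → 0.79283 mol Fe, 0.79283 mol O.
SiO2: 31.84/60.083 = 0.52993 mol → 0.52993 mol Si, 1.05986 mol O.
Total oxygen = 2.11619 mol. Normalization factor = 4/2.11619 = 1.89019.
Fe per 4 O = 0.79283 × 1.89019 = 1.499.

1.499 Fe apfu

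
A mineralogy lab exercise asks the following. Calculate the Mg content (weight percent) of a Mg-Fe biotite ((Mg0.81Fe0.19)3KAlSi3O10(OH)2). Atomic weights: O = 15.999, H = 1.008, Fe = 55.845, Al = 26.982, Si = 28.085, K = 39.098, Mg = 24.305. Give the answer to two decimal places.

13.57 weight percent

Molar mass of (Mg0.81Fe0.19)3KAlSi3O10(OH)2: 2.43·24.305 + 0.57·55.845 + 1·39.098 + 1·26.982 + 3·28.085 + 12·15.999 + 2·1.008 = 435.232 g/mol.
Mass of Mg per formula unit: 2.43 × 24.305 = 59.061 g.
Weight fraction Mg = 59.061 / 435.232 = 0.1357.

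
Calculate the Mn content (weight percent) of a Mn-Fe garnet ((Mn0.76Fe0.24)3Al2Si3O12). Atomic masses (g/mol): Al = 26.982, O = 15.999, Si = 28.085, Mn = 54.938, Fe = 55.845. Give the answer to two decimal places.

25.27 weight percent

Molar mass of (Mn0.76Fe0.24)3Al2Si3O12: 2.28×54.938 + 0.72×55.845 + 2×26.982 + 3×28.085 + 12×15.999 = 495.674 g/mol.
Mass of Mn per formula unit: 2.28 × 54.938 = 125.259 g.
Weight fraction Mn = 125.259 / 495.674 = 0.2527.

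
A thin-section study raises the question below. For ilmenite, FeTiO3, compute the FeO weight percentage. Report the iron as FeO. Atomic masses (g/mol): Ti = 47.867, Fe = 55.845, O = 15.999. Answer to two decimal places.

Molar mass of FeTiO3 = 1·55.845 + 1·47.867 + 3·15.999 = 151.709 g/mol.
Each formula unit contains 1 Fe, equivalent to 1/1 = 1.0000 mol FeO.
M(FeO) = 1×55.845 + 1×15.999 = 71.844 g/mol.
Mass of FeO per formula unit = 1.0000 × 71.844 = 71.844 g.
FeO wt% = 71.844 / 151.709 × 100 = 47.36%.

47.36 wt%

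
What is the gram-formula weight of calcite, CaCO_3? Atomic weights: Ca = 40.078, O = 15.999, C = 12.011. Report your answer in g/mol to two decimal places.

M = 1×40.078 + 1×12.011 + 3×15.999

100.09 g/mol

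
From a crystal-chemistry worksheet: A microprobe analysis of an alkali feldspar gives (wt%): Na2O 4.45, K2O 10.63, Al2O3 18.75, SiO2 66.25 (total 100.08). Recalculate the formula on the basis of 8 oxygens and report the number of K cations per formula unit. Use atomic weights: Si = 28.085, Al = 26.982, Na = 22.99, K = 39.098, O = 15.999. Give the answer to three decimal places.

Na2O: 4.45/61.979 = 0.07180 mol → 0.14360 mol Na, 0.07180 mol O.
K2O: 10.63/94.195 = 0.11285 mol → 0.22570 mol K, 0.11285 mol O.
Al2O3: 18.75/101.961 = 0.18389 mol → 0.36778 mol Al, 0.55167 mol O.
SiO2: 66.25/60.083 = 1.10264 mol → 1.10264 mol Si, 2.20528 mol O.
Total oxygen = 2.94160 mol. Normalization factor = 8/2.94160 = 2.71961.
K per 8 O = 0.22570 × 2.71961 = 0.614.

0.614 K apfu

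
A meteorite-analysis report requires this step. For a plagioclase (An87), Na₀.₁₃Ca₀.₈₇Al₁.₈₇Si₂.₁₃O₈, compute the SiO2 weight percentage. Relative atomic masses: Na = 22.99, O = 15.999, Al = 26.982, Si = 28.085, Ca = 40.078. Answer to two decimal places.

46.35 wt%

Formula mass = 276.126 g/mol.
2.13 Si → 2.1300 mol SiO2 per formula unit; M(SiO2) = 60.083, so SiO2 mass = 127.977 g.
127.977/276.126 × 100 = 46.35 wt%.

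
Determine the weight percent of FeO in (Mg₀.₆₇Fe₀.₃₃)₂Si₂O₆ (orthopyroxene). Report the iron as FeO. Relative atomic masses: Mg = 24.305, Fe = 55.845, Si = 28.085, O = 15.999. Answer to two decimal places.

Formula mass = 221.590 g/mol.
0.66 Fe → 0.6600 mol FeO per formula unit; M(FeO) = 71.844, so FeO mass = 47.417 g.
47.417/221.590 × 100 = 21.40 wt%.

21.40 wt%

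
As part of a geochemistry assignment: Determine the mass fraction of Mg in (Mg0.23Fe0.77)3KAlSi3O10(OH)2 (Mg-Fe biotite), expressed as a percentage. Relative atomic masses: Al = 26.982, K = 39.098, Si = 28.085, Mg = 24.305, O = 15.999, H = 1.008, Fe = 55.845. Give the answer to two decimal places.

Molar mass of (Mg0.23Fe0.77)3KAlSi3O10(OH)2: 0.69*24.305 + 2.31*55.845 + 1*39.098 + 1*26.982 + 3*28.085 + 12*15.999 + 2*1.008 = 490.111 g/mol.
Mass of Mg per formula unit: 0.69 × 24.305 = 16.770 g.
Weight fraction Mg = 16.770 / 490.111 = 0.0342.

3.42 wt%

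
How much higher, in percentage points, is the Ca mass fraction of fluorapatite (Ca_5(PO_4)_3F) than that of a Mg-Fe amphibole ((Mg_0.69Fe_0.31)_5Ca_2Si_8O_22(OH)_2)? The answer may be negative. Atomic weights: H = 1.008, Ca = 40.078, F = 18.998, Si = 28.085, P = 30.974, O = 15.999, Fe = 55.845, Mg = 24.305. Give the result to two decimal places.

M(Ca_5(PO_4)_3F) = 504.298 g/mol, so wt% Ca = 200.390/504.298 × 100 = 39.74%.
M((Mg_0.69Fe_0.31)_5Ca_2Si_8O_22(OH)_2) = 861.240 g/mol, so wt% Ca = 80.156/861.240 × 100 = 9.31%.
39.74 − 9.31 = 30.43 pp.

30.43 percentage points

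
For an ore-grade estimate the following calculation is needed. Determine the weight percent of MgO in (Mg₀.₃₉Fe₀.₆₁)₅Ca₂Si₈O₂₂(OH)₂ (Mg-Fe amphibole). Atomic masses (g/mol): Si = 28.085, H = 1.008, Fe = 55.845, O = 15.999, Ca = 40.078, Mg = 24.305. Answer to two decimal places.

Molar mass of (Mg₀.₃₉Fe₀.₆₁)₅Ca₂Si₈O₂₂(OH)₂ = 1.95×24.305 + 3.05×55.845 + 2×40.078 + 8×28.085 + 24×15.999 + 2×1.008 = 908.550 g/mol.
Each formula unit contains 1.95 Mg, equivalent to 1.95/1 = 1.9500 mol MgO.
M(MgO) = 1×24.305 + 1×15.999 = 40.304 g/mol.
Mass of MgO per formula unit = 1.9500 × 40.304 = 78.593 g.
MgO wt% = 78.593 / 908.550 × 100 = 8.65%.

8.65 wt%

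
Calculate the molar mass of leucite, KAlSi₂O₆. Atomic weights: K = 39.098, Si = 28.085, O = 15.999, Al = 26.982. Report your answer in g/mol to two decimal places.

218.24 g/mol

The formula mass is the sum 1(39.098) + 1(26.982) + 2(28.085) + 6(15.999).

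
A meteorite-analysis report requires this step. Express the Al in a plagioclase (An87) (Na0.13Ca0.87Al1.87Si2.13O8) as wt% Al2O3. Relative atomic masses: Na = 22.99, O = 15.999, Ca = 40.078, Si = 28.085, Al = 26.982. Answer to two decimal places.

M(Na0.13Ca0.87Al1.87Si2.13O8) = 276.126 g/mol; M(Al2O3) = 101.961 g/mol.
Moles Al2O3 per formula unit = 1.87 Al ÷ 2 = 0.9350.
Al2O3 fraction = (0.9350 × 101.961) / 276.126 = 95.334/276.126 = 0.3453.

34.53 wt%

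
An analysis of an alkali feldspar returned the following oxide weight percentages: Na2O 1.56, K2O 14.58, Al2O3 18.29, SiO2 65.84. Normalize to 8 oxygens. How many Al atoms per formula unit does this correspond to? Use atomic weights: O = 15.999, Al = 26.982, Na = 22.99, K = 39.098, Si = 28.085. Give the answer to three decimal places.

Na2O (M=61.979): mol = 0.02517; Na = 0.05034, O = 0.02517.
K2O (M=94.195): mol = 0.15479; K = 0.30958, O = 0.15479.
Al2O3 (M=101.961): mol = 0.17938; Al = 0.35876, O = 0.53814.
SiO2 (M=60.083): mol = 1.09582; Si = 1.09582, O = 2.19164.
ΣO = 2.90974; factor = 8/ΣO = 2.74939.
Al apfu = 0.35876 × 2.74939 = 0.986.

0.986 Al apfu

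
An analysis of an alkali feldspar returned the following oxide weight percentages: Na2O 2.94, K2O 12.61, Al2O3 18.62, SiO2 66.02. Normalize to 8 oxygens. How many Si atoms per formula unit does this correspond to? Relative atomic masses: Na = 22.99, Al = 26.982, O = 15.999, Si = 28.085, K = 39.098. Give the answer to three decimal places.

3.003 Si apfu

Na2O (M=61.979): mol = 0.04744; Na = 0.09488, O = 0.04744.
K2O (M=94.195): mol = 0.13387; K = 0.26774, O = 0.13387.
Al2O3 (M=101.961): mol = 0.18262; Al = 0.36524, O = 0.54786.
SiO2 (M=60.083): mol = 1.09881; Si = 1.09881, O = 2.19762.
ΣO = 2.92679; factor = 8/ΣO = 2.73337.
Si apfu = 1.09881 × 2.73337 = 3.003.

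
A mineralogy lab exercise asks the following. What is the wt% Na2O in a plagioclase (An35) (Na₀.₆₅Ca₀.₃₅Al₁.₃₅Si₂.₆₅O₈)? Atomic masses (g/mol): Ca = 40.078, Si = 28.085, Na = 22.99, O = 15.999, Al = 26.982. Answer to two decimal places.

M(Na₀.₆₅Ca₀.₃₅Al₁.₃₅Si₂.₆₅O₈) = 267.814 g/mol; M(Na2O) = 61.979 g/mol.
Moles Na2O per formula unit = 0.65 Na ÷ 2 = 0.3250.
Na2O fraction = (0.3250 × 61.979) / 267.814 = 20.143/267.814 = 0.0752.

7.52 wt%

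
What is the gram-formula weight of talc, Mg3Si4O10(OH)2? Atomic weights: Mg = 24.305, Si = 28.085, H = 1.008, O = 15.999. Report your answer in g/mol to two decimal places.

The formula mass is the sum 3(24.305) + 4(28.085) + 12(15.999) + 2(1.008).

379.26 g/mol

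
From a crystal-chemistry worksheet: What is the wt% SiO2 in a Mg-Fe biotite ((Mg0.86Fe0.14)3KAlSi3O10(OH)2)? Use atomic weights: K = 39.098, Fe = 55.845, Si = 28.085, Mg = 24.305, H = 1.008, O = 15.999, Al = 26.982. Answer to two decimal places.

41.87 wt%

Molar mass of (Mg0.86Fe0.14)3KAlSi3O10(OH)2 = 2.58*24.305 + 0.42*55.845 + 1*39.098 + 1*26.982 + 3*28.085 + 12*15.999 + 2*1.008 = 430.501 g/mol.
Each formula unit contains 3 Si, equivalent to 3/1 = 3.0000 mol SiO2.
M(SiO2) = 1×28.085 + 2×15.999 = 60.083 g/mol.
Mass of SiO2 per formula unit = 3.0000 × 60.083 = 180.249 g.
SiO2 wt% = 180.249 / 430.501 × 100 = 41.87%.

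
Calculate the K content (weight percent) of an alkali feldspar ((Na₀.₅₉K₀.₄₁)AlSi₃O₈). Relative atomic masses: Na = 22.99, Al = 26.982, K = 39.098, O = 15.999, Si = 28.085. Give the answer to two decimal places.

Molar mass of (Na₀.₅₉K₀.₄₁)AlSi₃O₈: 0.59×22.99 + 0.41×39.098 + 1×26.982 + 3×28.085 + 8×15.999 = 268.823 g/mol.
Mass of K per formula unit: 0.41 × 39.098 = 16.030 g.
Weight fraction K = 16.030 / 268.823 = 0.0596.

5.96 weight percent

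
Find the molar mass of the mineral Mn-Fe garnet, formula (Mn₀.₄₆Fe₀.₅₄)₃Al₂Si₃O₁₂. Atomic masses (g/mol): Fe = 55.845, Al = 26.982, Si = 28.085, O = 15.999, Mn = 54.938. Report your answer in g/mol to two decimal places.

496.49 g/mol

M = 1.38×54.938 + 1.62×55.845 + 2×26.982 + 3×28.085 + 12×15.999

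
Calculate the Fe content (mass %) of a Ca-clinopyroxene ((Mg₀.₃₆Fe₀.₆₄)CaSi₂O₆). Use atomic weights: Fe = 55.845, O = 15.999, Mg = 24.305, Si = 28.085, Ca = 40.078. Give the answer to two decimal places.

M((Mg₀.₃₆Fe₀.₆₄)CaSi₂O₆) = 236.733 g/mol.
Fe contributes 0.64 × 55.845 = 35.741 g per mole.
35.741/236.733 = 0.1510 → 15.10%.

15.10 mass %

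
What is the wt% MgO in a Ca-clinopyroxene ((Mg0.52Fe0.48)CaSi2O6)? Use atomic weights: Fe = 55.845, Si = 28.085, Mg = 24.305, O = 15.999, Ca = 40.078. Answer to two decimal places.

9.05 wt%

M((Mg0.52Fe0.48)CaSi2O6) = 231.686 g/mol; M(MgO) = 40.304 g/mol.
Moles MgO per formula unit = 0.52 Mg ÷ 1 = 0.5200.
MgO fraction = (0.5200 × 40.304) / 231.686 = 20.958/231.686 = 0.0905.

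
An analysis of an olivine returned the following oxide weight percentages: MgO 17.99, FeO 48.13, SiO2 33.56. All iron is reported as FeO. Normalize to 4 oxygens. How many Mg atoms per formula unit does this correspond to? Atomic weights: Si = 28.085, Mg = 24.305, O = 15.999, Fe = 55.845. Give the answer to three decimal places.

0.799 Mg apfu

MgO: 17.99/40.304 = 0.44636 mol → 0.44636 mol Mg, 0.44636 mol O.
FeO: 48.13/71.844 = 0.66992 mol → 0.66992 mol Fe, 0.66992 mol O.
SiO2: 33.56/60.083 = 0.55856 mol → 0.55856 mol Si, 1.11712 mol O.
Total oxygen = 2.23340 mol. Normalization factor = 4/2.23340 = 1.79099.
Mg per 4 O = 0.44636 × 1.79099 = 0.799.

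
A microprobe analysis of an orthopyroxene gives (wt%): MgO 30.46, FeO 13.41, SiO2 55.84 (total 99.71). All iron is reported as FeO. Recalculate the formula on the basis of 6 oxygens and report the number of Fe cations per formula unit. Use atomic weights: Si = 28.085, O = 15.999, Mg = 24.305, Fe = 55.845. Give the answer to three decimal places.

MgO: 30.46/40.304 = 0.75576 mol → 0.75576 mol Mg, 0.75576 mol O.
FeO: 13.41/71.844 = 0.18665 mol → 0.18665 mol Fe, 0.18665 mol O.
SiO2: 55.84/60.083 = 0.92938 mol → 0.92938 mol Si, 1.85876 mol O.
Total oxygen = 2.80117 mol. Normalization factor = 6/2.80117 = 2.14196.
Fe per 6 O = 0.18665 × 2.14196 = 0.400.

0.400 Fe apfu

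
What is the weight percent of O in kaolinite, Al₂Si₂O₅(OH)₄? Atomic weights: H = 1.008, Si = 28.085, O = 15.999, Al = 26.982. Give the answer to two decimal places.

55.78 wt%

Molar mass of Al₂Si₂O₅(OH)₄: 2·26.982 + 2·28.085 + 9·15.999 + 4·1.008 = 258.157 g/mol.
Mass of O per formula unit: 9 × 15.999 = 143.991 g.
Weight fraction O = 143.991 / 258.157 = 0.5578.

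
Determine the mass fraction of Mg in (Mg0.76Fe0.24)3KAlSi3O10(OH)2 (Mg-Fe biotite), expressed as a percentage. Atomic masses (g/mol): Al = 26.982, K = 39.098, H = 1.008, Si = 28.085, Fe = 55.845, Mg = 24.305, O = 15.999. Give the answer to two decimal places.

12.60 weight percent

M((Mg0.76Fe0.24)3KAlSi3O10(OH)2) = 439.963 g/mol.
Mg contributes 2.28 × 24.305 = 55.415 g per mole.
55.415/439.963 = 0.1260 → 12.60%.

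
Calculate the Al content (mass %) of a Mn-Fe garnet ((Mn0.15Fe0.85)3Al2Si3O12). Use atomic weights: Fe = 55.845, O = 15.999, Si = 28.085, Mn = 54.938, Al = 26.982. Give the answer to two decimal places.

M((Mn0.15Fe0.85)3Al2Si3O12) = 497.334 g/mol.
Al contributes 2 × 26.982 = 53.964 g per mole.
53.964/497.334 = 0.1085 → 10.85%.

10.85 mass %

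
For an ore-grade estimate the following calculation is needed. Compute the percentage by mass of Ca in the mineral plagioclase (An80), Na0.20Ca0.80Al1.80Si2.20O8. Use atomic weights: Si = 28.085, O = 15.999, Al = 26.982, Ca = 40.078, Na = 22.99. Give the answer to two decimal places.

Formula mass = 0.20*22.99 + 0.80*40.078 + 1.80*26.982 + 2.20*28.085 + 8*15.999 = 275.007 g/mol, of which 32.062 g is Ca.
So Ca makes up 32.062/275.007 = 0.1166 of the mass, i.e. 11.66%.

11.66 wt%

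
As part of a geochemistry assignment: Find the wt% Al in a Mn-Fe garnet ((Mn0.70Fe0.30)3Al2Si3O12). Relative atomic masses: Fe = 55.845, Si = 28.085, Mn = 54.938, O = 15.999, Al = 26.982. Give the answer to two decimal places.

Molar mass of (Mn0.70Fe0.30)3Al2Si3O12: 2.10×54.938 + 0.90×55.845 + 2×26.982 + 3×28.085 + 12×15.999 = 495.837 g/mol.
Mass of Al per formula unit: 2 × 26.982 = 53.964 g.
Weight fraction Al = 53.964 / 495.837 = 0.1088.

10.88 wt%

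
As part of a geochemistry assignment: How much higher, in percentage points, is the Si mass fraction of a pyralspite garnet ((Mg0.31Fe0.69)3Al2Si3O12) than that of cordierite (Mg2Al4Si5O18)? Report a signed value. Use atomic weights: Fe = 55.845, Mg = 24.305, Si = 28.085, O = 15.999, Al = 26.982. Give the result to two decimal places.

First mineral: 84.255 g Si in 468.410 g formula = 17.99 wt% Si.
Second mineral: 140.425 g Si in 584.945 g formula = 24.01 wt% Si.
17.99% − 24.01% gives a difference of -6.02 percentage points.

-6.02 percentage points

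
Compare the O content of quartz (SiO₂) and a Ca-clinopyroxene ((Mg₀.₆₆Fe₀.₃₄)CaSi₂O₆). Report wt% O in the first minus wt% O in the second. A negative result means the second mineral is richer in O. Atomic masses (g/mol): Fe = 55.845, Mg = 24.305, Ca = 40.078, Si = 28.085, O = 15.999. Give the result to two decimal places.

O in SiO₂: molar mass 60.083 g/mol; 2×15.999 = 31.998 g → 53.26 wt%.
O in (Mg₀.₆₆Fe₀.₃₄)CaSi₂O₆: molar mass 227.271 g/mol; 6×15.999 = 95.994 g → 42.24 wt%.
Difference = 53.26 − 42.24 = 11.02 percentage points.

11.02 percentage points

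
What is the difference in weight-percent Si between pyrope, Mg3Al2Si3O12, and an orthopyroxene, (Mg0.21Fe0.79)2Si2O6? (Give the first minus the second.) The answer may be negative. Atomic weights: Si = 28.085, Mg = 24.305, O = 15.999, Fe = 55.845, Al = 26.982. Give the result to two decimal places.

First mineral: 84.255 g Si in 403.122 g formula = 20.90 wt% Si.
Second mineral: 56.170 g Si in 250.607 g formula = 22.41 wt% Si.
20.90% − 22.41% gives a difference of -1.51 percentage points.

-1.51 percentage points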